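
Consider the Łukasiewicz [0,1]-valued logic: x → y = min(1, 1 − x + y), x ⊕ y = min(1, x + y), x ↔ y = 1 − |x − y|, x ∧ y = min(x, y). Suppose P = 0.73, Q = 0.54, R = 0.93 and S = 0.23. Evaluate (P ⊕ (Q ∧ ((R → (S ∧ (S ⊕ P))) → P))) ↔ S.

S ⊕ P = min(1, 0.23 + 0.73) = min(1, 0.96) = 0.96
S ∧ (S ⊕ P) = min(0.23, 0.96) = 0.23
R → (S ∧ (S ⊕ P)) = min(1, 1 − 0.93 + 0.23) = min(1, 0.30) = 0.30
(R → (S ∧ (S ⊕ P))) → P = min(1, 1 − 0.30 + 0.73) = min(1, 1.43) = 1.00
Q ∧ ((R → (S ∧ (S ⊕ P))) → P) = min(0.54, 1.00) = 0.54
P ⊕ (Q ∧ ((R → (S ∧ (S ⊕ P))) → P)) = min(1, 0.73 + 0.54) = min(1, 1.27) = 1.00
(P ⊕ (Q ∧ ((R → (S ∧ (S ⊕ P))) → P))) ↔ S = 1 − |1.00 − 0.23| = 1 − 0.77 = 0.23

0.23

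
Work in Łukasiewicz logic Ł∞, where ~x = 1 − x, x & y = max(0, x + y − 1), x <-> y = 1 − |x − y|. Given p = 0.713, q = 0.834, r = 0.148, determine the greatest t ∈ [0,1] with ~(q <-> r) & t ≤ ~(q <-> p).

q <-> r = 1 − |0.834 − 0.148| = 1 − 0.686 = 0.314
~(q <-> r) = 1 − 0.314 = 0.686
So the left factor is ~(q <-> r) = 0.686.
q <-> p = 1 − |0.834 − 0.713| = 1 − 0.121 = 0.879
~(q <-> p) = 1 − 0.879 = 0.121
So the right-hand bound is ~(q <-> p) = 0.121.
The residuum of the Łukasiewicz t-norm gives the supremum: min(1, 1 − 0.686 + 0.121).
1 − 0.686 + 0.121 = 0.435, so t = min(1, 0.435) = 0.435.
Check: 0.686 & 0.435 = max(0, 0.121) = 0.121 ≤ 0.121.

0.435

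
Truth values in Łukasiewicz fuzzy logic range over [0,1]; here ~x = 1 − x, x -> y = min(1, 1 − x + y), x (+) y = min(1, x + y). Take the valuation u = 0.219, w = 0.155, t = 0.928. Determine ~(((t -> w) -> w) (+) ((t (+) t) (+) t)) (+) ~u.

0.781

t -> w = min(1, 1 − 0.928 + 0.155) = min(1, 0.227) = 0.227
(t -> w) -> w = min(1, 1 − 0.227 + 0.155) = min(1, 0.928) = 0.928
t (+) t = min(1, 0.928 + 0.928) = min(1, 1.856) = 1.000
(t (+) t) (+) t = min(1, 1.000 + 0.928) = min(1, 1.928) = 1.000
((t -> w) -> w) (+) ((t (+) t) (+) t) = min(1, 0.928 + 1.000) = min(1, 1.928) = 1.000
~(((t -> w) -> w) (+) ((t (+) t) (+) t)) = 1 − 1.000 = 0.000
~u = 1 − 0.219 = 0.781
~(((t -> w) -> w) (+) ((t (+) t) (+) t)) (+) ~u = min(1, 0.000 + 0.781) = min(1, 0.781) = 0.781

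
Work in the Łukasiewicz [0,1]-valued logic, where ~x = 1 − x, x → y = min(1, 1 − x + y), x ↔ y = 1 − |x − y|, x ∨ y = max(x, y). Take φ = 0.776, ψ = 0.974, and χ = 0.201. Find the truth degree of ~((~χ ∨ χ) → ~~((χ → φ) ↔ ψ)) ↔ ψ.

~χ = 1 − 0.201 = 0.799
~χ ∨ χ = max(0.799, 0.201) = 0.799
χ → φ = min(1, 1 − 0.201 + 0.776) = min(1, 1.575) = 1.000
(χ → φ) ↔ ψ = 1 − |1.000 − 0.974| = 1 − 0.026 = 0.974
~((χ → φ) ↔ ψ) = 1 − 0.974 = 0.026
~~((χ → φ) ↔ ψ) = 1 − 0.026 = 0.974
(~χ ∨ χ) → ~~((χ → φ) ↔ ψ) = min(1, 1 − 0.799 + 0.974) = min(1, 1.175) = 1.000
~((~χ ∨ χ) → ~~((χ → φ) ↔ ψ)) = 1 − 1.000 = 0.000
~((~χ ∨ χ) → ~~((χ → φ) ↔ ψ)) ↔ ψ = 1 − |0.000 − 0.974| = 1 − 0.974 = 0.026

0.026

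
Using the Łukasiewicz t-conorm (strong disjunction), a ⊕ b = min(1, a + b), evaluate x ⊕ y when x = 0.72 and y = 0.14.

0.86

x ⊕ y = min(1, 0.72 + 0.14) = min(1, 0.86) = 0.86
For comparison, the Gödel t-conorm max(a, b) would give 0.72.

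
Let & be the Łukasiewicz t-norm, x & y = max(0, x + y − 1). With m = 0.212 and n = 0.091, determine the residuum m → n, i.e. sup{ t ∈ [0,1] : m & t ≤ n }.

0.879

The residuum of the Łukasiewicz t-norm gives the supremum: min(1, 1 − 0.212 + 0.091).
1 − 0.212 + 0.091 = 0.879, so t = min(1, 0.879) = 0.879.
Check: 0.212 & 0.879 = max(0, 0.091) = 0.091 ≤ 0.091.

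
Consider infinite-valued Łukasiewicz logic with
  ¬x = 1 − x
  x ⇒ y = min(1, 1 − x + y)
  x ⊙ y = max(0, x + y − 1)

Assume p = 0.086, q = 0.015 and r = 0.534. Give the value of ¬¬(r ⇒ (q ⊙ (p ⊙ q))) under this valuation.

0.466

p ⊙ q = max(0, 0.086 + 0.015 − 1) = max(0, -0.899) = 0.000
q ⊙ (p ⊙ q) = max(0, 0.015 + 0.000 − 1) = max(0, -0.985) = 0.000
r ⇒ (q ⊙ (p ⊙ q)) = min(1, 1 − 0.534 + 0.000) = min(1, 0.466) = 0.466
¬(r ⇒ (q ⊙ (p ⊙ q))) = 1 − 0.466 = 0.534
¬¬(r ⇒ (q ⊙ (p ⊙ q))) = 1 − 0.534 = 0.466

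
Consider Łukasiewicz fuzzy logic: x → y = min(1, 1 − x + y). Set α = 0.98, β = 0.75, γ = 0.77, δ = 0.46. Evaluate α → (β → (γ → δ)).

0.96

γ → δ = min(1, 1 − 0.77 + 0.46) = min(1, 0.69) = 0.69
β → (γ → δ) = min(1, 1 − 0.75 + 0.69) = min(1, 0.94) = 0.94
α → (β → (γ → δ)) = min(1, 1 − 0.98 + 0.94) = min(1, 0.96) = 0.96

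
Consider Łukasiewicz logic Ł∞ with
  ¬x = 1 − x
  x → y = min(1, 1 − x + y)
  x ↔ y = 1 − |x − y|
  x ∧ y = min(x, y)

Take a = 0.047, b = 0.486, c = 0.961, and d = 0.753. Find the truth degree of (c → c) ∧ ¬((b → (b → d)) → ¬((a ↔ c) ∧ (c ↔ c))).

0.086

c → c = min(1, 1 − 0.961 + 0.961) = min(1, 1.000) = 1.000
b → d = min(1, 1 − 0.486 + 0.753) = min(1, 1.267) = 1.000
b → (b → d) = min(1, 1 − 0.486 + 1.000) = min(1, 1.514) = 1.000
a ↔ c = 1 − |0.047 − 0.961| = 1 − 0.914 = 0.086
c ↔ c = 1 − |0.961 − 0.961| = 1 − 0.000 = 1.000
(a ↔ c) ∧ (c ↔ c) = min(0.086, 1.000) = 0.086
¬((a ↔ c) ∧ (c ↔ c)) = 1 − 0.086 = 0.914
(b → (b → d)) → ¬((a ↔ c) ∧ (c ↔ c)) = min(1, 1 − 1.000 + 0.914) = min(1, 0.914) = 0.914
¬((b → (b → d)) → ¬((a ↔ c) ∧ (c ↔ c))) = 1 − 0.914 = 0.086
(c → c) ∧ ¬((b → (b → d)) → ¬((a ↔ c) ∧ (c ↔ c))) = min(1.000, 0.086) = 0.086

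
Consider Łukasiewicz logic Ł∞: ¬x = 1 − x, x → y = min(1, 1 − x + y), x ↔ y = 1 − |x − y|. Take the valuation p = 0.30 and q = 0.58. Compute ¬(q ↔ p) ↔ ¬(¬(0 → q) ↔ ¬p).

0.58

q ↔ p = 1 − |0.58 − 0.30| = 1 − 0.28 = 0.72
¬(q ↔ p) = 1 − 0.72 = 0.28
0 → q = min(1, 1 − 0.00 + 0.58) = min(1, 1.58) = 1.00
¬(0 → q) = 1 − 1.00 = 0.00
¬p = 1 − 0.30 = 0.70
¬(0 → q) ↔ ¬p = 1 − |0.00 − 0.70| = 1 − 0.70 = 0.30
¬(¬(0 → q) ↔ ¬p) = 1 − 0.30 = 0.70
¬(q ↔ p) ↔ ¬(¬(0 → q) ↔ ¬p) = 1 − |0.28 − 0.70| = 1 − 0.42 = 0.58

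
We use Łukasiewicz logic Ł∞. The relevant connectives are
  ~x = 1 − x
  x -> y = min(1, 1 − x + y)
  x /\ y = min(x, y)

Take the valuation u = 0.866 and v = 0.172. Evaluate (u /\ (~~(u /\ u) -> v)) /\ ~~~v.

u /\ u = min(0.866, 0.866) = 0.866
~(u /\ u) = 1 − 0.866 = 0.134
~~(u /\ u) = 1 − 0.134 = 0.866
~~(u /\ u) -> v = min(1, 1 − 0.866 + 0.172) = min(1, 0.306) = 0.306
u /\ (~~(u /\ u) -> v) = min(0.866, 0.306) = 0.306
~v = 1 − 0.172 = 0.828
~~v = 1 − 0.828 = 0.172
~~~v = 1 − 0.172 = 0.828
(u /\ (~~(u /\ u) -> v)) /\ ~~~v = min(0.306, 0.828) = 0.306

0.306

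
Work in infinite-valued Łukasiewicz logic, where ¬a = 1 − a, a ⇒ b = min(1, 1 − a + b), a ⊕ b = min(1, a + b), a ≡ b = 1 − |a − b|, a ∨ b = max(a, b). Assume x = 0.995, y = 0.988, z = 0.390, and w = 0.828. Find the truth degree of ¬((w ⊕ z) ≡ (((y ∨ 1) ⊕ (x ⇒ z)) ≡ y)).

0.012

w ⊕ z = min(1, 0.828 + 0.390) = min(1, 1.218) = 1.000
y ∨ 1 = max(0.988, 1.000) = 1.000
x ⇒ z = min(1, 1 − 0.995 + 0.390) = min(1, 0.395) = 0.395
(y ∨ 1) ⊕ (x ⇒ z) = min(1, 1.000 + 0.395) = min(1, 1.395) = 1.000
((y ∨ 1) ⊕ (x ⇒ z)) ≡ y = 1 − |1.000 − 0.988| = 1 − 0.012 = 0.988
(w ⊕ z) ≡ (((y ∨ 1) ⊕ (x ⇒ z)) ≡ y) = 1 − |1.000 − 0.988| = 1 − 0.012 = 0.988
¬((w ⊕ z) ≡ (((y ∨ 1) ⊕ (x ⇒ z)) ≡ y)) = 1 − 0.988 = 0.012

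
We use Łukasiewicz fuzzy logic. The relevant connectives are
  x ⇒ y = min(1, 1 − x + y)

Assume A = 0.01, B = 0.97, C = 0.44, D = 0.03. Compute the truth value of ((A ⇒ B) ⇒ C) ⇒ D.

0.59

A ⇒ B = min(1, 1 − 0.01 + 0.97) = min(1, 1.96) = 1.00
(A ⇒ B) ⇒ C = min(1, 1 − 1.00 + 0.44) = min(1, 0.44) = 0.44
((A ⇒ B) ⇒ C) ⇒ D = min(1, 1 − 0.44 + 0.03) = min(1, 0.59) = 0.59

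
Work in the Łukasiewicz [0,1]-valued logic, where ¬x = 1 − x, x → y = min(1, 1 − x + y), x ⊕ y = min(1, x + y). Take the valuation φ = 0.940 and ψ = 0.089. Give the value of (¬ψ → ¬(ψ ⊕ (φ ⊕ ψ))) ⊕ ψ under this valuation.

0.178

¬ψ = 1 − 0.089 = 0.911
φ ⊕ ψ = min(1, 0.940 + 0.089) = min(1, 1.029) = 1.000
ψ ⊕ (φ ⊕ ψ) = min(1, 0.089 + 1.000) = min(1, 1.089) = 1.000
¬(ψ ⊕ (φ ⊕ ψ)) = 1 − 1.000 = 0.000
¬ψ → ¬(ψ ⊕ (φ ⊕ ψ)) = min(1, 1 − 0.911 + 0.000) = min(1, 0.089) = 0.089
(¬ψ → ¬(ψ ⊕ (φ ⊕ ψ))) ⊕ ψ = min(1, 0.089 + 0.089) = min(1, 0.178) = 0.178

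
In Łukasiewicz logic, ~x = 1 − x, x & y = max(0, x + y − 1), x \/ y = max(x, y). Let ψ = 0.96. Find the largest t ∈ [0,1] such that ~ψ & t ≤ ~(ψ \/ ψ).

~ψ = 1 − 0.96 = 0.04
So the left factor is ~ψ = 0.04.
ψ \/ ψ = max(0.96, 0.96) = 0.96
~(ψ \/ ψ) = 1 − 0.96 = 0.04
So the right-hand bound is ~(ψ \/ ψ) = 0.04.
The residuum of the Łukasiewicz t-norm gives the supremum: min(1, 1 − 0.04 + 0.04).
1 − 0.04 + 0.04 = 1.00, so t = min(1, 1.00) = 1.00.
Check: 0.04 & 1.00 = max(0, 0.04) = 0.04 ≤ 0.04.

1.00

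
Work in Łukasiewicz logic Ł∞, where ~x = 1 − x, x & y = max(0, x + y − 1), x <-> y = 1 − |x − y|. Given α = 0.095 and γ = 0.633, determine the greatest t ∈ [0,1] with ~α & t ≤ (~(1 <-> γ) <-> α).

~α = 1 − 0.095 = 0.905
So the left factor is ~α = 0.905.
1 <-> γ = 1 − |1.000 − 0.633| = 1 − 0.367 = 0.633
~(1 <-> γ) = 1 − 0.633 = 0.367
~(1 <-> γ) <-> α = 1 − |0.367 − 0.095| = 1 − 0.272 = 0.728
So the right-hand bound is ~(1 <-> γ) <-> α = 0.728.
The residuum of the Łukasiewicz t-norm gives the supremum: min(1, 1 − 0.905 + 0.728).
1 − 0.905 + 0.728 = 0.823, so t = min(1, 0.823) = 0.823.
Check: 0.905 & 0.823 = max(0, 0.728) = 0.728 ≤ 0.728.

0.823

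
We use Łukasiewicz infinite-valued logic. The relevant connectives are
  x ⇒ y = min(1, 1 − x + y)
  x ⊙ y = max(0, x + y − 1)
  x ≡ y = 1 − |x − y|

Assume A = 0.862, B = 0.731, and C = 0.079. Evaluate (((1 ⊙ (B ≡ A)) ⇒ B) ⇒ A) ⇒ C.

0.079

B ≡ A = 1 − |0.731 − 0.862| = 1 − 0.131 = 0.869
1 ⊙ (B ≡ A) = max(0, 1.000 + 0.869 − 1) = max(0, 0.869) = 0.869
(1 ⊙ (B ≡ A)) ⇒ B = min(1, 1 − 0.869 + 0.731) = min(1, 0.862) = 0.862
((1 ⊙ (B ≡ A)) ⇒ B) ⇒ A = min(1, 1 − 0.862 + 0.862) = min(1, 1.000) = 1.000
(((1 ⊙ (B ≡ A)) ⇒ B) ⇒ A) ⇒ C = min(1, 1 − 1.000 + 0.079) = min(1, 0.079) = 0.079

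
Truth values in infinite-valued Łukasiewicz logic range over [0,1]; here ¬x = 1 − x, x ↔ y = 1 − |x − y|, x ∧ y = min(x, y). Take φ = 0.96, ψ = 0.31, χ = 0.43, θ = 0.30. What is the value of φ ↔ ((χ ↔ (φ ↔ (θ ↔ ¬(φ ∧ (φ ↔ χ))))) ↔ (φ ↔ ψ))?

φ ↔ χ = 1 − |0.96 − 0.43| = 1 − 0.53 = 0.47
φ ∧ (φ ↔ χ) = min(0.96, 0.47) = 0.47
¬(φ ∧ (φ ↔ χ)) = 1 − 0.47 = 0.53
θ ↔ ¬(φ ∧ (φ ↔ χ)) = 1 − |0.30 − 0.53| = 1 − 0.23 = 0.77
φ ↔ (θ ↔ ¬(φ ∧ (φ ↔ χ))) = 1 − |0.96 − 0.77| = 1 − 0.19 = 0.81
χ ↔ (φ ↔ (θ ↔ ¬(φ ∧ (φ ↔ χ)))) = 1 − |0.43 − 0.81| = 1 − 0.38 = 0.62
φ ↔ ψ = 1 − |0.96 − 0.31| = 1 − 0.65 = 0.35
(χ ↔ (φ ↔ (θ ↔ ¬(φ ∧ (φ ↔ χ))))) ↔ (φ ↔ ψ) = 1 − |0.62 − 0.35| = 1 − 0.27 = 0.73
φ ↔ ((χ ↔ (φ ↔ (θ ↔ ¬(φ ∧ (φ ↔ χ))))) ↔ (φ ↔ ψ)) = 1 − |0.96 − 0.73| = 1 − 0.23 = 0.77

0.77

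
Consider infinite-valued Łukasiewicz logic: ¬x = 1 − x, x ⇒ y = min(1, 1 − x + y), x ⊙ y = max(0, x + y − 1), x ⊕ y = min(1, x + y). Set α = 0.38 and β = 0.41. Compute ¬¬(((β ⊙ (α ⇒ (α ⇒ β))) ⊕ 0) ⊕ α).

0.79

α ⇒ β = min(1, 1 − 0.38 + 0.41) = min(1, 1.03) = 1.00
α ⇒ (α ⇒ β) = min(1, 1 − 0.38 + 1.00) = min(1, 1.62) = 1.00
β ⊙ (α ⇒ (α ⇒ β)) = max(0, 0.41 + 1.00 − 1) = max(0, 0.41) = 0.41
(β ⊙ (α ⇒ (α ⇒ β))) ⊕ 0 = min(1, 0.41 + 0.00) = min(1, 0.41) = 0.41
((β ⊙ (α ⇒ (α ⇒ β))) ⊕ 0) ⊕ α = min(1, 0.41 + 0.38) = min(1, 0.79) = 0.79
¬(((β ⊙ (α ⇒ (α ⇒ β))) ⊕ 0) ⊕ α) = 1 − 0.79 = 0.21
¬¬(((β ⊙ (α ⇒ (α ⇒ β))) ⊕ 0) ⊕ α) = 1 − 0.21 = 0.79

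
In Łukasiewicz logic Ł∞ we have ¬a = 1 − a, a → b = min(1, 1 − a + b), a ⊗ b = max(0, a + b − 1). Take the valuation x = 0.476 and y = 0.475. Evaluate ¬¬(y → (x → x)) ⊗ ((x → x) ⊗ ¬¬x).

0.476

x → x = min(1, 1 − 0.476 + 0.476) = min(1, 1.000) = 1.000
y → (x → x) = min(1, 1 − 0.475 + 1.000) = min(1, 1.525) = 1.000
¬(y → (x → x)) = 1 − 1.000 = 0.000
¬¬(y → (x → x)) = 1 − 0.000 = 1.000
¬x = 1 − 0.476 = 0.524
¬¬x = 1 − 0.524 = 0.476
(x → x) ⊗ ¬¬x = max(0, 1.000 + 0.476 − 1) = max(0, 0.476) = 0.476
¬¬(y → (x → x)) ⊗ ((x → x) ⊗ ¬¬x) = max(0, 1.000 + 0.476 − 1) = max(0, 0.476) = 0.476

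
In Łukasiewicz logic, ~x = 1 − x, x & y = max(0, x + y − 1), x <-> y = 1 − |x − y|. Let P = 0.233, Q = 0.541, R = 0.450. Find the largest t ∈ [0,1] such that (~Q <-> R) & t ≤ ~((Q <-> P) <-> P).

0.468

~Q = 1 − 0.541 = 0.459
~Q <-> R = 1 − |0.459 − 0.450| = 1 − 0.009 = 0.991
So the left factor is ~Q <-> R = 0.991.
Q <-> P = 1 − |0.541 − 0.233| = 1 − 0.308 = 0.692
(Q <-> P) <-> P = 1 − |0.692 − 0.233| = 1 − 0.459 = 0.541
~((Q <-> P) <-> P) = 1 − 0.541 = 0.459
So the right-hand bound is ~((Q <-> P) <-> P) = 0.459.
The residuum of the Łukasiewicz t-norm gives the supremum: min(1, 1 − 0.991 + 0.459).
1 − 0.991 + 0.459 = 0.468, so t = min(1, 0.468) = 0.468.
Check: 0.991 & 0.468 = max(0, 0.459) = 0.459 ≤ 0.459.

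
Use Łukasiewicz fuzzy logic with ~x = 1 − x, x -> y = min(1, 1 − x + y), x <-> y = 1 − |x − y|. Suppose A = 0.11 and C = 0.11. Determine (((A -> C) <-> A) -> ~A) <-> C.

0.11

A -> C = min(1, 1 − 0.11 + 0.11) = min(1, 1.00) = 1.00
(A -> C) <-> A = 1 − |1.00 − 0.11| = 1 − 0.89 = 0.11
~A = 1 − 0.11 = 0.89
((A -> C) <-> A) -> ~A = min(1, 1 − 0.11 + 0.89) = min(1, 1.78) = 1.00
(((A -> C) <-> A) -> ~A) <-> C = 1 − |1.00 − 0.11| = 1 − 0.89 = 0.11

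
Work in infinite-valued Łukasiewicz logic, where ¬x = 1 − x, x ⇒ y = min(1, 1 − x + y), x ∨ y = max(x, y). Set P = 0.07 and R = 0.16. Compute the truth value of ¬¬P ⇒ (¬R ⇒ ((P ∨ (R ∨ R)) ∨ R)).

1.00

¬P = 1 − 0.07 = 0.93
¬¬P = 1 − 0.93 = 0.07
¬R = 1 − 0.16 = 0.84
R ∨ R = max(0.16, 0.16) = 0.16
P ∨ (R ∨ R) = max(0.07, 0.16) = 0.16
(P ∨ (R ∨ R)) ∨ R = max(0.16, 0.16) = 0.16
¬R ⇒ ((P ∨ (R ∨ R)) ∨ R) = min(1, 1 − 0.84 + 0.16) = min(1, 0.32) = 0.32
¬¬P ⇒ (¬R ⇒ ((P ∨ (R ∨ R)) ∨ R)) = min(1, 1 − 0.07 + 0.32) = min(1, 1.25) = 1.00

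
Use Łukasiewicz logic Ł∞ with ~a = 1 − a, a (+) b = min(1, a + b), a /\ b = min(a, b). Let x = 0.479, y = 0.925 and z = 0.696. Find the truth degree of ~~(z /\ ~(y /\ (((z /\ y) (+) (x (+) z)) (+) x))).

0.075

z /\ y = min(0.696, 0.925) = 0.696
x (+) z = min(1, 0.479 + 0.696) = min(1, 1.175) = 1.000
(z /\ y) (+) (x (+) z) = min(1, 0.696 + 1.000) = min(1, 1.696) = 1.000
((z /\ y) (+) (x (+) z)) (+) x = min(1, 1.000 + 0.479) = min(1, 1.479) = 1.000
y /\ (((z /\ y) (+) (x (+) z)) (+) x) = min(0.925, 1.000) = 0.925
~(y /\ (((z /\ y) (+) (x (+) z)) (+) x)) = 1 − 0.925 = 0.075
z /\ ~(y /\ (((z /\ y) (+) (x (+) z)) (+) x)) = min(0.696, 0.075) = 0.075
~(z /\ ~(y /\ (((z /\ y) (+) (x (+) z)) (+) x))) = 1 − 0.075 = 0.925
~~(z /\ ~(y /\ (((z /\ y) (+) (x (+) z)) (+) x))) = 1 − 0.925 = 0.075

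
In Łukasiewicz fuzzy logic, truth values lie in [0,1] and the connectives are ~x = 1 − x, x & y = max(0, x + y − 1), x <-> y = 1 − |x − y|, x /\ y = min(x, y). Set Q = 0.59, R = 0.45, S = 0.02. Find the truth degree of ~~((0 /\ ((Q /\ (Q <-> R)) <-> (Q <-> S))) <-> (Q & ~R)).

0.86

Q <-> R = 1 − |0.59 − 0.45| = 1 − 0.14 = 0.86
Q /\ (Q <-> R) = min(0.59, 0.86) = 0.59
Q <-> S = 1 − |0.59 − 0.02| = 1 − 0.57 = 0.43
(Q /\ (Q <-> R)) <-> (Q <-> S) = 1 − |0.59 − 0.43| = 1 − 0.16 = 0.84
0 /\ ((Q /\ (Q <-> R)) <-> (Q <-> S)) = min(0.00, 0.84) = 0.00
~R = 1 − 0.45 = 0.55
Q & ~R = max(0, 0.59 + 0.55 − 1) = max(0, 0.14) = 0.14
(0 /\ ((Q /\ (Q <-> R)) <-> (Q <-> S))) <-> (Q & ~R) = 1 − |0.00 − 0.14| = 1 − 0.14 = 0.86
~((0 /\ ((Q /\ (Q <-> R)) <-> (Q <-> S))) <-> (Q & ~R)) = 1 − 0.86 = 0.14
~~((0 /\ ((Q /\ (Q <-> R)) <-> (Q <-> S))) <-> (Q & ~R)) = 1 − 0.14 = 0.86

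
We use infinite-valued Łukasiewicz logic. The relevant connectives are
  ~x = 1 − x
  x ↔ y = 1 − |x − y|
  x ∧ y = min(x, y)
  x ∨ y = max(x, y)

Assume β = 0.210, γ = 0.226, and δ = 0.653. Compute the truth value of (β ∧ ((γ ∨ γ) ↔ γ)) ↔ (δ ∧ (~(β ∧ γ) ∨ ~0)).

0.557

γ ∨ γ = max(0.226, 0.226) = 0.226
(γ ∨ γ) ↔ γ = 1 − |0.226 − 0.226| = 1 − 0.000 = 1.000
β ∧ ((γ ∨ γ) ↔ γ) = min(0.210, 1.000) = 0.210
β ∧ γ = min(0.210, 0.226) = 0.210
~(β ∧ γ) = 1 − 0.210 = 0.790
~0 = 1 − 0.000 = 1.000
~(β ∧ γ) ∨ ~0 = max(0.790, 1.000) = 1.000
δ ∧ (~(β ∧ γ) ∨ ~0) = min(0.653, 1.000) = 0.653
(β ∧ ((γ ∨ γ) ↔ γ)) ↔ (δ ∧ (~(β ∧ γ) ∨ ~0)) = 1 − |0.210 − 0.653| = 1 − 0.443 = 0.557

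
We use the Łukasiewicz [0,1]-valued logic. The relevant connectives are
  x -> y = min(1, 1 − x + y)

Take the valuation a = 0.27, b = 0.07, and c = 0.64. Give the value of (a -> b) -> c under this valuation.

0.84

a -> b = min(1, 1 − 0.27 + 0.07) = min(1, 0.80) = 0.80
(a -> b) -> c = min(1, 1 − 0.80 + 0.64) = min(1, 0.84) = 0.84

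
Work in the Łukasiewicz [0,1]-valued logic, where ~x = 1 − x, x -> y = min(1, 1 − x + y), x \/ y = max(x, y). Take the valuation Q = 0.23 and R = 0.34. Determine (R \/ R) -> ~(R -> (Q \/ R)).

R \/ R = max(0.34, 0.34) = 0.34
Q \/ R = max(0.23, 0.34) = 0.34
R -> (Q \/ R) = min(1, 1 − 0.34 + 0.34) = min(1, 1.00) = 1.00
~(R -> (Q \/ R)) = 1 − 1.00 = 0.00
(R \/ R) -> ~(R -> (Q \/ R)) = min(1, 1 − 0.34 + 0.00) = min(1, 0.66) = 0.66

0.66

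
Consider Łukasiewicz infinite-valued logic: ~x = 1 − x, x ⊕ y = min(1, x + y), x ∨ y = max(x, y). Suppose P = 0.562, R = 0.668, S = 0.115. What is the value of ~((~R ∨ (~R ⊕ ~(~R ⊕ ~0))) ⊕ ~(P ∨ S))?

~R = 1 − 0.668 = 0.332
~0 = 1 − 0.000 = 1.000
~R ⊕ ~0 = min(1, 0.332 + 1.000) = min(1, 1.332) = 1.000
~(~R ⊕ ~0) = 1 − 1.000 = 0.000
~R ⊕ ~(~R ⊕ ~0) = min(1, 0.332 + 0.000) = min(1, 0.332) = 0.332
~R ∨ (~R ⊕ ~(~R ⊕ ~0)) = max(0.332, 0.332) = 0.332
P ∨ S = max(0.562, 0.115) = 0.562
~(P ∨ S) = 1 − 0.562 = 0.438
(~R ∨ (~R ⊕ ~(~R ⊕ ~0))) ⊕ ~(P ∨ S) = min(1, 0.332 + 0.438) = min(1, 0.770) = 0.770
~((~R ∨ (~R ⊕ ~(~R ⊕ ~0))) ⊕ ~(P ∨ S)) = 1 − 0.770 = 0.230

0.230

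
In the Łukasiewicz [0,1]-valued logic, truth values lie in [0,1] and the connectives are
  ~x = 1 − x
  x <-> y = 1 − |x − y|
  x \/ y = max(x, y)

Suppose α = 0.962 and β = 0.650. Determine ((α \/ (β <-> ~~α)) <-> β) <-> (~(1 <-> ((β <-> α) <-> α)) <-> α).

~α = 1 − 0.962 = 0.038
~~α = 1 − 0.038 = 0.962
β <-> ~~α = 1 − |0.650 − 0.962| = 1 − 0.312 = 0.688
α \/ (β <-> ~~α) = max(0.962, 0.688) = 0.962
(α \/ (β <-> ~~α)) <-> β = 1 − |0.962 − 0.650| = 1 − 0.312 = 0.688
β <-> α = 1 − |0.650 − 0.962| = 1 − 0.312 = 0.688
(β <-> α) <-> α = 1 − |0.688 − 0.962| = 1 − 0.274 = 0.726
1 <-> ((β <-> α) <-> α) = 1 − |1.000 − 0.726| = 1 − 0.274 = 0.726
~(1 <-> ((β <-> α) <-> α)) = 1 − 0.726 = 0.274
~(1 <-> ((β <-> α) <-> α)) <-> α = 1 − |0.274 − 0.962| = 1 − 0.688 = 0.312
((α \/ (β <-> ~~α)) <-> β) <-> (~(1 <-> ((β <-> α) <-> α)) <-> α) = 1 − |0.688 − 0.312| = 1 − 0.376 = 0.624

0.624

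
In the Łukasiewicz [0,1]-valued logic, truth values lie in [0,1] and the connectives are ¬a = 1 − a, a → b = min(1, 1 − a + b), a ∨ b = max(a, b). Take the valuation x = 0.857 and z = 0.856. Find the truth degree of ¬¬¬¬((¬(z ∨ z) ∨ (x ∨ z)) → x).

1.000

z ∨ z = max(0.856, 0.856) = 0.856
¬(z ∨ z) = 1 − 0.856 = 0.144
x ∨ z = max(0.857, 0.856) = 0.857
¬(z ∨ z) ∨ (x ∨ z) = max(0.144, 0.857) = 0.857
(¬(z ∨ z) ∨ (x ∨ z)) → x = min(1, 1 − 0.857 + 0.857) = min(1, 1.000) = 1.000
¬((¬(z ∨ z) ∨ (x ∨ z)) → x) = 1 − 1.000 = 0.000
¬¬((¬(z ∨ z) ∨ (x ∨ z)) → x) = 1 − 0.000 = 1.000
¬¬¬((¬(z ∨ z) ∨ (x ∨ z)) → x) = 1 − 1.000 = 0.000
¬¬¬¬((¬(z ∨ z) ∨ (x ∨ z)) → x) = 1 − 0.000 = 1.000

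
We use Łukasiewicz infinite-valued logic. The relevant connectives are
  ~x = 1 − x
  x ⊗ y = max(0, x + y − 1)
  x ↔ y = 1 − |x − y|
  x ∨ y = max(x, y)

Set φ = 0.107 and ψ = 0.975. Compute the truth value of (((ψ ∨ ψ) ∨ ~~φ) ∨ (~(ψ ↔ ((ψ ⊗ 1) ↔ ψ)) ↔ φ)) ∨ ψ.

ψ ∨ ψ = max(0.975, 0.975) = 0.975
~φ = 1 − 0.107 = 0.893
~~φ = 1 − 0.893 = 0.107
(ψ ∨ ψ) ∨ ~~φ = max(0.975, 0.107) = 0.975
ψ ⊗ 1 = max(0, 0.975 + 1.000 − 1) = max(0, 0.975) = 0.975
(ψ ⊗ 1) ↔ ψ = 1 − |0.975 − 0.975| = 1 − 0.000 = 1.000
ψ ↔ ((ψ ⊗ 1) ↔ ψ) = 1 − |0.975 − 1.000| = 1 − 0.025 = 0.975
~(ψ ↔ ((ψ ⊗ 1) ↔ ψ)) = 1 − 0.975 = 0.025
~(ψ ↔ ((ψ ⊗ 1) ↔ ψ)) ↔ φ = 1 − |0.025 − 0.107| = 1 − 0.082 = 0.918
((ψ ∨ ψ) ∨ ~~φ) ∨ (~(ψ ↔ ((ψ ⊗ 1) ↔ ψ)) ↔ φ) = max(0.975, 0.918) = 0.975
(((ψ ∨ ψ) ∨ ~~φ) ∨ (~(ψ ↔ ((ψ ⊗ 1) ↔ ψ)) ↔ φ)) ∨ ψ = max(0.975, 0.975) = 0.975

0.975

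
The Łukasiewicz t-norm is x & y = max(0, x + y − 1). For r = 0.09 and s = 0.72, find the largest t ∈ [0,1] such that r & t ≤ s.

1.00

The residuum of the Łukasiewicz t-norm gives the supremum: min(1, 1 − 0.09 + 0.72).
1 − 0.09 + 0.72 = 1.63, so t = min(1, 1.63) = 1.00.
Check: 0.09 & 1.00 = max(0, 0.09) = 0.09 ≤ 0.72.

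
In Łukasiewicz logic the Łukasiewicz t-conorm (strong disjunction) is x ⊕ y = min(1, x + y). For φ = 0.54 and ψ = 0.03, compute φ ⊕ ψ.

0.57

φ ⊕ ψ = min(1, 0.54 + 0.03) = min(1, 0.57) = 0.57
For comparison, the Gödel t-conorm max(x, y) would give 0.54.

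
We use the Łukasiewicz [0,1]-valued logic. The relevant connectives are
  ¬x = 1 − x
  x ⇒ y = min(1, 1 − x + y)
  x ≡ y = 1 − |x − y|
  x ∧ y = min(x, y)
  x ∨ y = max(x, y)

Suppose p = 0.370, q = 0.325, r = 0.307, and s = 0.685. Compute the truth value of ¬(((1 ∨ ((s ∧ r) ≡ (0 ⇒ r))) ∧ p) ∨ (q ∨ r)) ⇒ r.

0.677

s ∧ r = min(0.685, 0.307) = 0.307
0 ⇒ r = min(1, 1 − 0.000 + 0.307) = min(1, 1.307) = 1.000
(s ∧ r) ≡ (0 ⇒ r) = 1 − |0.307 − 1.000| = 1 − 0.693 = 0.307
1 ∨ ((s ∧ r) ≡ (0 ⇒ r)) = max(1.000, 0.307) = 1.000
(1 ∨ ((s ∧ r) ≡ (0 ⇒ r))) ∧ p = min(1.000, 0.370) = 0.370
q ∨ r = max(0.325, 0.307) = 0.325
((1 ∨ ((s ∧ r) ≡ (0 ⇒ r))) ∧ p) ∨ (q ∨ r) = max(0.370, 0.325) = 0.370
¬(((1 ∨ ((s ∧ r) ≡ (0 ⇒ r))) ∧ p) ∨ (q ∨ r)) = 1 − 0.370 = 0.630
¬(((1 ∨ ((s ∧ r) ≡ (0 ⇒ r))) ∧ p) ∨ (q ∨ r)) ⇒ r = min(1, 1 − 0.630 + 0.307) = min(1, 0.677) = 0.677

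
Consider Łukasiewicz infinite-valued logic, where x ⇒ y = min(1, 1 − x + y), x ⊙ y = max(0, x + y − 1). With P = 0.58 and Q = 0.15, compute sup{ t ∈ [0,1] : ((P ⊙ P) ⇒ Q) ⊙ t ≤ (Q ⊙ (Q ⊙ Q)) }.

0.01

P ⊙ P = max(0, 0.58 + 0.58 − 1) = max(0, 0.16) = 0.16
(P ⊙ P) ⇒ Q = min(1, 1 − 0.16 + 0.15) = min(1, 0.99) = 0.99
So the left factor is (P ⊙ P) ⇒ Q = 0.99.
Q ⊙ Q = max(0, 0.15 + 0.15 − 1) = max(0, -0.70) = 0.00
Q ⊙ (Q ⊙ Q) = max(0, 0.15 + 0.00 − 1) = max(0, -0.85) = 0.00
So the right-hand bound is Q ⊙ (Q ⊙ Q) = 0.00.
The residuum of the Łukasiewicz t-norm gives the supremum: min(1, 1 − 0.99 + 0.00).
1 − 0.99 + 0.00 = 0.01, so t = min(1, 0.01) = 0.01.
Check: 0.99 ⊙ 0.01 = max(0, 0.00) = 0.00 ≤ 0.00.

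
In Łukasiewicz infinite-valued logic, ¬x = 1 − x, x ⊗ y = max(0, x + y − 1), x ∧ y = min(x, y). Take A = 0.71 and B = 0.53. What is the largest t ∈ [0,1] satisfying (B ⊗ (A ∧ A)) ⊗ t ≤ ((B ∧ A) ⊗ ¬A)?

A ∧ A = min(0.71, 0.71) = 0.71
B ⊗ (A ∧ A) = max(0, 0.53 + 0.71 − 1) = max(0, 0.24) = 0.24
So the left factor is B ⊗ (A ∧ A) = 0.24.
B ∧ A = min(0.53, 0.71) = 0.53
¬A = 1 − 0.71 = 0.29
(B ∧ A) ⊗ ¬A = max(0, 0.53 + 0.29 − 1) = max(0, -0.18) = 0.00
So the right-hand bound is (B ∧ A) ⊗ ¬A = 0.00.
The residuum of the Łukasiewicz t-norm gives the supremum: min(1, 1 − 0.24 + 0.00).
1 − 0.24 + 0.00 = 0.76, so t = min(1, 0.76) = 0.76.
Check: 0.24 ⊗ 0.76 = max(0, 0.00) = 0.00 ≤ 0.00.

0.76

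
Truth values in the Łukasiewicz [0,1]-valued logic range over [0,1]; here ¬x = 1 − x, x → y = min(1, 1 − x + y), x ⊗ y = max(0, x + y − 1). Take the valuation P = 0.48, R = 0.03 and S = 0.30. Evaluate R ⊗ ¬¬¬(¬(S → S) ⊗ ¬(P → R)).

0.03

S → S = min(1, 1 − 0.30 + 0.30) = min(1, 1.00) = 1.00
¬(S → S) = 1 − 1.00 = 0.00
P → R = min(1, 1 − 0.48 + 0.03) = min(1, 0.55) = 0.55
¬(P → R) = 1 − 0.55 = 0.45
¬(S → S) ⊗ ¬(P → R) = max(0, 0.00 + 0.45 − 1) = max(0, -0.55) = 0.00
¬(¬(S → S) ⊗ ¬(P → R)) = 1 − 0.00 = 1.00
¬¬(¬(S → S) ⊗ ¬(P → R)) = 1 − 1.00 = 0.00
¬¬¬(¬(S → S) ⊗ ¬(P → R)) = 1 − 0.00 = 1.00
R ⊗ ¬¬¬(¬(S → S) ⊗ ¬(P → R)) = max(0, 0.03 + 1.00 − 1) = max(0, 0.03) = 0.03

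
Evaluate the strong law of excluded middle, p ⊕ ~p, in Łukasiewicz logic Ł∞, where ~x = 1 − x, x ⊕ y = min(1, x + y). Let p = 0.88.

~p = 1 − 0.88 = 0.12
p ⊕ ~p = min(1, 0.88 + 0.12) = min(1, 1.00) = 1.00
(As expected: always 1 in Ł∞ since a ⊕ (1−a) = 1.)

1.00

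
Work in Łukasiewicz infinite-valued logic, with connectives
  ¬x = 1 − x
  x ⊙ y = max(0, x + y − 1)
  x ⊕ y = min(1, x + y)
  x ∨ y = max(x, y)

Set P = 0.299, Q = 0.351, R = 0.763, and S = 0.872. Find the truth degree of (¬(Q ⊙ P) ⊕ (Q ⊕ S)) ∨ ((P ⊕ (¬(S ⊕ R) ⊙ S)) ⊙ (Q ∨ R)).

Q ⊙ P = max(0, 0.351 + 0.299 − 1) = max(0, -0.350) = 0.000
¬(Q ⊙ P) = 1 − 0.000 = 1.000
Q ⊕ S = min(1, 0.351 + 0.872) = min(1, 1.223) = 1.000
¬(Q ⊙ P) ⊕ (Q ⊕ S) = min(1, 1.000 + 1.000) = min(1, 2.000) = 1.000
S ⊕ R = min(1, 0.872 + 0.763) = min(1, 1.635) = 1.000
¬(S ⊕ R) = 1 − 1.000 = 0.000
¬(S ⊕ R) ⊙ S = max(0, 0.000 + 0.872 − 1) = max(0, -0.128) = 0.000
P ⊕ (¬(S ⊕ R) ⊙ S) = min(1, 0.299 + 0.000) = min(1, 0.299) = 0.299
Q ∨ R = max(0.351, 0.763) = 0.763
(P ⊕ (¬(S ⊕ R) ⊙ S)) ⊙ (Q ∨ R) = max(0, 0.299 + 0.763 − 1) = max(0, 0.062) = 0.062
(¬(Q ⊙ P) ⊕ (Q ⊕ S)) ∨ ((P ⊕ (¬(S ⊕ R) ⊙ S)) ⊙ (Q ∨ R)) = max(1.000, 0.062) = 1.000

1.000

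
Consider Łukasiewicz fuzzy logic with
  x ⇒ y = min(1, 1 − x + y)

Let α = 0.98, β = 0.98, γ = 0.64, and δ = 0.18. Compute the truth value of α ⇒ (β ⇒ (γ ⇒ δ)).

0.58

γ ⇒ δ = min(1, 1 − 0.64 + 0.18) = min(1, 0.54) = 0.54
β ⇒ (γ ⇒ δ) = min(1, 1 − 0.98 + 0.54) = min(1, 0.56) = 0.56
α ⇒ (β ⇒ (γ ⇒ δ)) = min(1, 1 − 0.98 + 0.56) = min(1, 0.58) = 0.58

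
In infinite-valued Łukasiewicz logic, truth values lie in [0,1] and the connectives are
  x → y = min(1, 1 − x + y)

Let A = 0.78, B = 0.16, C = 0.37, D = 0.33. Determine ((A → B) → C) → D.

0.34

A → B = min(1, 1 − 0.78 + 0.16) = min(1, 0.38) = 0.38
(A → B) → C = min(1, 1 − 0.38 + 0.37) = min(1, 0.99) = 0.99
((A → B) → C) → D = min(1, 1 − 0.99 + 0.33) = min(1, 0.34) = 0.34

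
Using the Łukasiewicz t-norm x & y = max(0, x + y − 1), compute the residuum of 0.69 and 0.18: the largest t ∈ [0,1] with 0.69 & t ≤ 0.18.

The residuum of the Łukasiewicz t-norm gives the supremum: min(1, 1 − 0.69 + 0.18).
1 − 0.69 + 0.18 = 0.49, so t = min(1, 0.49) = 0.49.
Check: 0.69 & 0.49 = max(0, 0.18) = 0.18 ≤ 0.18.

0.49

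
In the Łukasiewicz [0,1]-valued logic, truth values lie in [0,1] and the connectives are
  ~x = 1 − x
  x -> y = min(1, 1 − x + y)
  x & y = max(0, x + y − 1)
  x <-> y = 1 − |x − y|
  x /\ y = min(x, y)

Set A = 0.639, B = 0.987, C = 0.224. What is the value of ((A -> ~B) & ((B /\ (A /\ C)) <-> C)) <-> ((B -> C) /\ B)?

0.863

~B = 1 − 0.987 = 0.013
A -> ~B = min(1, 1 − 0.639 + 0.013) = min(1, 0.374) = 0.374
A /\ C = min(0.639, 0.224) = 0.224
B /\ (A /\ C) = min(0.987, 0.224) = 0.224
(B /\ (A /\ C)) <-> C = 1 − |0.224 − 0.224| = 1 − 0.000 = 1.000
(A -> ~B) & ((B /\ (A /\ C)) <-> C) = max(0, 0.374 + 1.000 − 1) = max(0, 0.374) = 0.374
B -> C = min(1, 1 − 0.987 + 0.224) = min(1, 0.237) = 0.237
(B -> C) /\ B = min(0.237, 0.987) = 0.237
((A -> ~B) & ((B /\ (A /\ C)) <-> C)) <-> ((B -> C) /\ B) = 1 − |0.374 − 0.237| = 1 − 0.137 = 0.863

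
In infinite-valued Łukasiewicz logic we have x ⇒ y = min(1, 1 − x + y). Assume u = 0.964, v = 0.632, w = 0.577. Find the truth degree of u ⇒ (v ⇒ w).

v ⇒ w = min(1, 1 − 0.632 + 0.577) = min(1, 0.945) = 0.945
u ⇒ (v ⇒ w) = min(1, 1 − 0.964 + 0.945) = min(1, 0.981) = 0.981

0.981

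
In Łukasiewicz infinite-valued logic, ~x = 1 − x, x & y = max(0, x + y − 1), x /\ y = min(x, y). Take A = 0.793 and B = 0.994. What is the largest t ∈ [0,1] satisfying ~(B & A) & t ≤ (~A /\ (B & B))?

0.994

B & A = max(0, 0.994 + 0.793 − 1) = max(0, 0.787) = 0.787
~(B & A) = 1 − 0.787 = 0.213
So the left factor is ~(B & A) = 0.213.
~A = 1 − 0.793 = 0.207
B & B = max(0, 0.994 + 0.994 − 1) = max(0, 0.988) = 0.988
~A /\ (B & B) = min(0.207, 0.988) = 0.207
So the right-hand bound is ~A /\ (B & B) = 0.207.
The residuum of the Łukasiewicz t-norm gives the supremum: min(1, 1 − 0.213 + 0.207).
1 − 0.213 + 0.207 = 0.994, so t = min(1, 0.994) = 0.994.
Check: 0.213 & 0.994 = max(0, 0.207) = 0.207 ≤ 0.207.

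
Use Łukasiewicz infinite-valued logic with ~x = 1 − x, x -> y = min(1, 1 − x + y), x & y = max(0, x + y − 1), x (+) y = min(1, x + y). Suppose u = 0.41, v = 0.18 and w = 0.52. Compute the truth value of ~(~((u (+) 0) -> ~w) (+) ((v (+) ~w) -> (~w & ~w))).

u (+) 0 = min(1, 0.41 + 0.00) = min(1, 0.41) = 0.41
~w = 1 − 0.52 = 0.48
(u (+) 0) -> ~w = min(1, 1 − 0.41 + 0.48) = min(1, 1.07) = 1.00
~((u (+) 0) -> ~w) = 1 − 1.00 = 0.00
v (+) ~w = min(1, 0.18 + 0.48) = min(1, 0.66) = 0.66
~w & ~w = max(0, 0.48 + 0.48 − 1) = max(0, -0.04) = 0.00
(v (+) ~w) -> (~w & ~w) = min(1, 1 − 0.66 + 0.00) = min(1, 0.34) = 0.34
~((u (+) 0) -> ~w) (+) ((v (+) ~w) -> (~w & ~w)) = min(1, 0.00 + 0.34) = min(1, 0.34) = 0.34
~(~((u (+) 0) -> ~w) (+) ((v (+) ~w) -> (~w & ~w))) = 1 − 0.34 = 0.66

0.66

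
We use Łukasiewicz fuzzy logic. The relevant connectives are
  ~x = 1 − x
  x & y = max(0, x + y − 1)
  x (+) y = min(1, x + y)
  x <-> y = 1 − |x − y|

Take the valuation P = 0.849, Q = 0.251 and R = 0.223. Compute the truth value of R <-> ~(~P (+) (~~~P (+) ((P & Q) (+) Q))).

0.876

~P = 1 − 0.849 = 0.151
~~P = 1 − 0.151 = 0.849
~~~P = 1 − 0.849 = 0.151
P & Q = max(0, 0.849 + 0.251 − 1) = max(0, 0.100) = 0.100
(P & Q) (+) Q = min(1, 0.100 + 0.251) = min(1, 0.351) = 0.351
~~~P (+) ((P & Q) (+) Q) = min(1, 0.151 + 0.351) = min(1, 0.502) = 0.502
~P (+) (~~~P (+) ((P & Q) (+) Q)) = min(1, 0.151 + 0.502) = min(1, 0.653) = 0.653
~(~P (+) (~~~P (+) ((P & Q) (+) Q))) = 1 − 0.653 = 0.347
R <-> ~(~P (+) (~~~P (+) ((P & Q) (+) Q))) = 1 − |0.223 − 0.347| = 1 − 0.124 = 0.876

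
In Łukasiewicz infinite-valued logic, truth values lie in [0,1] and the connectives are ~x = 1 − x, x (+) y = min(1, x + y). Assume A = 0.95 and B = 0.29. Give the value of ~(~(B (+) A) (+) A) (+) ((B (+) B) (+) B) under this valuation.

0.92

B (+) A = min(1, 0.29 + 0.95) = min(1, 1.24) = 1.00
~(B (+) A) = 1 − 1.00 = 0.00
~(B (+) A) (+) A = min(1, 0.00 + 0.95) = min(1, 0.95) = 0.95
~(~(B (+) A) (+) A) = 1 − 0.95 = 0.05
B (+) B = min(1, 0.29 + 0.29) = min(1, 0.58) = 0.58
(B (+) B) (+) B = min(1, 0.58 + 0.29) = min(1, 0.87) = 0.87
~(~(B (+) A) (+) A) (+) ((B (+) B) (+) B) = min(1, 0.05 + 0.87) = min(1, 0.92) = 0.92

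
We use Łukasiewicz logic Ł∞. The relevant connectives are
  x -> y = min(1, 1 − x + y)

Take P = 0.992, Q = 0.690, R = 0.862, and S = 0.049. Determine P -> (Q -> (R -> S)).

0.505

R -> S = min(1, 1 − 0.862 + 0.049) = min(1, 0.187) = 0.187
Q -> (R -> S) = min(1, 1 − 0.690 + 0.187) = min(1, 0.497) = 0.497
P -> (Q -> (R -> S)) = min(1, 1 − 0.992 + 0.497) = min(1, 0.505) = 0.505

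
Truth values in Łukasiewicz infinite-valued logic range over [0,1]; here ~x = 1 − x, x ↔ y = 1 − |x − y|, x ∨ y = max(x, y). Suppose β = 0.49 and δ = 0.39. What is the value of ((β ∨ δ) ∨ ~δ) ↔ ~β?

β ∨ δ = max(0.49, 0.39) = 0.49
~δ = 1 − 0.39 = 0.61
(β ∨ δ) ∨ ~δ = max(0.49, 0.61) = 0.61
~β = 1 − 0.49 = 0.51
((β ∨ δ) ∨ ~δ) ↔ ~β = 1 − |0.61 − 0.51| = 1 − 0.10 = 0.90

0.90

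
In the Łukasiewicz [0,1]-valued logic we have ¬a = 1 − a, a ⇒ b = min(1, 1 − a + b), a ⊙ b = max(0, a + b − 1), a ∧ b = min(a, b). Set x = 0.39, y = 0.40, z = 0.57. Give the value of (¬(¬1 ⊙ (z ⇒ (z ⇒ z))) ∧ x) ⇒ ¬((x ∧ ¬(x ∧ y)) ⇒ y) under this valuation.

0.61

¬1 = 1 − 1.00 = 0.00
z ⇒ z = min(1, 1 − 0.57 + 0.57) = min(1, 1.00) = 1.00
z ⇒ (z ⇒ z) = min(1, 1 − 0.57 + 1.00) = min(1, 1.43) = 1.00
¬1 ⊙ (z ⇒ (z ⇒ z)) = max(0, 0.00 + 1.00 − 1) = max(0, 0.00) = 0.00
¬(¬1 ⊙ (z ⇒ (z ⇒ z))) = 1 − 0.00 = 1.00
¬(¬1 ⊙ (z ⇒ (z ⇒ z))) ∧ x = min(1.00, 0.39) = 0.39
x ∧ y = min(0.39, 0.40) = 0.39
¬(x ∧ y) = 1 − 0.39 = 0.61
x ∧ ¬(x ∧ y) = min(0.39, 0.61) = 0.39
(x ∧ ¬(x ∧ y)) ⇒ y = min(1, 1 − 0.39 + 0.40) = min(1, 1.01) = 1.00
¬((x ∧ ¬(x ∧ y)) ⇒ y) = 1 − 1.00 = 0.00
(¬(¬1 ⊙ (z ⇒ (z ⇒ z))) ∧ x) ⇒ ¬((x ∧ ¬(x ∧ y)) ⇒ y) = min(1, 1 − 0.39 + 0.00) = min(1, 0.61) = 0.61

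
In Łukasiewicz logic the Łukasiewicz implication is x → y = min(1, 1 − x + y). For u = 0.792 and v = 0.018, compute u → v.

0.226

u → v = min(1, 1 − 0.792 + 0.018) = min(1, 0.226) = 0.226
For comparison, the Gödel implication (1 if x ≤ y else y) would give 0.018.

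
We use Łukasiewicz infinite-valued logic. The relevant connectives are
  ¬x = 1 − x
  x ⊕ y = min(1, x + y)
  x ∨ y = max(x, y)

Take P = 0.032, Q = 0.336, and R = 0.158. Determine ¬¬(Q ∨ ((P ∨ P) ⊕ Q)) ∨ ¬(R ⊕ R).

0.684

P ∨ P = max(0.032, 0.032) = 0.032
(P ∨ P) ⊕ Q = min(1, 0.032 + 0.336) = min(1, 0.368) = 0.368
Q ∨ ((P ∨ P) ⊕ Q) = max(0.336, 0.368) = 0.368
¬(Q ∨ ((P ∨ P) ⊕ Q)) = 1 − 0.368 = 0.632
¬¬(Q ∨ ((P ∨ P) ⊕ Q)) = 1 − 0.632 = 0.368
R ⊕ R = min(1, 0.158 + 0.158) = min(1, 0.316) = 0.316
¬(R ⊕ R) = 1 − 0.316 = 0.684
¬¬(Q ∨ ((P ∨ P) ⊕ Q)) ∨ ¬(R ⊕ R) = max(0.368, 0.684) = 0.684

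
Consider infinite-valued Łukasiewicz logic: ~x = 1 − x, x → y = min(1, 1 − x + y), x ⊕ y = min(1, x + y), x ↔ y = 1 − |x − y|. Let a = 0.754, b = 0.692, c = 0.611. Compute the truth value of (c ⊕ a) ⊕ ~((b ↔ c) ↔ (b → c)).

c ⊕ a = min(1, 0.611 + 0.754) = min(1, 1.365) = 1.000
b ↔ c = 1 − |0.692 − 0.611| = 1 − 0.081 = 0.919
b → c = min(1, 1 − 0.692 + 0.611) = min(1, 0.919) = 0.919
(b ↔ c) ↔ (b → c) = 1 − |0.919 − 0.919| = 1 − 0.000 = 1.000
~((b ↔ c) ↔ (b → c)) = 1 − 1.000 = 0.000
(c ⊕ a) ⊕ ~((b ↔ c) ↔ (b → c)) = min(1, 1.000 + 0.000) = min(1, 1.000) = 1.000

1.000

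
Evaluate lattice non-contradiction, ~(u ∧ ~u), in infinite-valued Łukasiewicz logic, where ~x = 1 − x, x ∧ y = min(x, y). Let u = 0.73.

0.73

~u = 1 − 0.73 = 0.27
u ∧ ~u = min(0.73, 0.27) = 0.27
~(u ∧ ~u) = 1 − 0.27 = 0.73
(The value 0.73 < 1 shows this instance is not satisfied; not a Ł∞-tautology — its value is 1 − min(a, 1−a).)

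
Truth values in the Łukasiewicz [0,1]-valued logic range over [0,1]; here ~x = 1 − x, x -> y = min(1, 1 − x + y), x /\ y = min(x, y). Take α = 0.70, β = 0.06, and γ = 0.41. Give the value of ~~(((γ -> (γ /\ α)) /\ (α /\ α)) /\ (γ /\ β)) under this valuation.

0.06

γ /\ α = min(0.41, 0.70) = 0.41
γ -> (γ /\ α) = min(1, 1 − 0.41 + 0.41) = min(1, 1.00) = 1.00
α /\ α = min(0.70, 0.70) = 0.70
(γ -> (γ /\ α)) /\ (α /\ α) = min(1.00, 0.70) = 0.70
γ /\ β = min(0.41, 0.06) = 0.06
((γ -> (γ /\ α)) /\ (α /\ α)) /\ (γ /\ β) = min(0.70, 0.06) = 0.06
~(((γ -> (γ /\ α)) /\ (α /\ α)) /\ (γ /\ β)) = 1 − 0.06 = 0.94
~~(((γ -> (γ /\ α)) /\ (α /\ α)) /\ (γ /\ β)) = 1 − 0.94 = 0.06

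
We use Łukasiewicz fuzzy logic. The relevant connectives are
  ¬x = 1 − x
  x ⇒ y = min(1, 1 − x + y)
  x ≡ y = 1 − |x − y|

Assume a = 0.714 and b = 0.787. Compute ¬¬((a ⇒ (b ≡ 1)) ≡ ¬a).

0.286

b ≡ 1 = 1 − |0.787 − 1.000| = 1 − 0.213 = 0.787
a ⇒ (b ≡ 1) = min(1, 1 − 0.714 + 0.787) = min(1, 1.073) = 1.000
¬a = 1 − 0.714 = 0.286
(a ⇒ (b ≡ 1)) ≡ ¬a = 1 − |1.000 − 0.286| = 1 − 0.714 = 0.286
¬((a ⇒ (b ≡ 1)) ≡ ¬a) = 1 − 0.286 = 0.714
¬¬((a ⇒ (b ≡ 1)) ≡ ¬a) = 1 − 0.714 = 0.286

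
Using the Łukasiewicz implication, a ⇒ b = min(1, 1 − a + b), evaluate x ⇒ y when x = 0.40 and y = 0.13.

0.73

x ⇒ y = min(1, 1 − 0.40 + 0.13) = min(1, 0.73) = 0.73
For comparison, the Gödel implication (1 if a ≤ b else b) would give 0.13.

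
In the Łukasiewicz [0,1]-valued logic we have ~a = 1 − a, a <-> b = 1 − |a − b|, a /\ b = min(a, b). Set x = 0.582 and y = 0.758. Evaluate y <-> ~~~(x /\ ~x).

~x = 1 − 0.582 = 0.418
x /\ ~x = min(0.582, 0.418) = 0.418
~(x /\ ~x) = 1 − 0.418 = 0.582
~~(x /\ ~x) = 1 − 0.582 = 0.418
~~~(x /\ ~x) = 1 − 0.418 = 0.582
y <-> ~~~(x /\ ~x) = 1 − |0.758 − 0.582| = 1 − 0.176 = 0.824

0.824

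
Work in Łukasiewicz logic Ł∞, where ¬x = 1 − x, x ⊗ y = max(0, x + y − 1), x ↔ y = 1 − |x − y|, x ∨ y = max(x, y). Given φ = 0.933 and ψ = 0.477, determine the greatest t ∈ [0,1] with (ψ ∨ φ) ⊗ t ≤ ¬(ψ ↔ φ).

0.523

ψ ∨ φ = max(0.477, 0.933) = 0.933
So the left factor is ψ ∨ φ = 0.933.
ψ ↔ φ = 1 − |0.477 − 0.933| = 1 − 0.456 = 0.544
¬(ψ ↔ φ) = 1 − 0.544 = 0.456
So the right-hand bound is ¬(ψ ↔ φ) = 0.456.
The residuum of the Łukasiewicz t-norm gives the supremum: min(1, 1 − 0.933 + 0.456).
1 − 0.933 + 0.456 = 0.523, so t = min(1, 0.523) = 0.523.
Check: 0.933 ⊗ 0.523 = max(0, 0.456) = 0.456 ≤ 0.456.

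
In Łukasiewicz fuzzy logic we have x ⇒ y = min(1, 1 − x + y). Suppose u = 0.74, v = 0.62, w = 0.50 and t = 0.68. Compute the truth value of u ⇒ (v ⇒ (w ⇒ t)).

1.00

w ⇒ t = min(1, 1 − 0.50 + 0.68) = min(1, 1.18) = 1.00
v ⇒ (w ⇒ t) = min(1, 1 − 0.62 + 1.00) = min(1, 1.38) = 1.00
u ⇒ (v ⇒ (w ⇒ t)) = min(1, 1 − 0.74 + 1.00) = min(1, 1.26) = 1.00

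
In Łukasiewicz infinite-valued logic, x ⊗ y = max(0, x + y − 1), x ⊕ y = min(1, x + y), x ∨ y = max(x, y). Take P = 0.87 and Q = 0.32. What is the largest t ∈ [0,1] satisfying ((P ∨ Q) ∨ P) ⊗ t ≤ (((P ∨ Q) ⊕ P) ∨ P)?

P ∨ Q = max(0.87, 0.32) = 0.87
(P ∨ Q) ∨ P = max(0.87, 0.87) = 0.87
So the left factor is (P ∨ Q) ∨ P = 0.87.
(P ∨ Q) ⊕ P = min(1, 0.87 + 0.87) = min(1, 1.74) = 1.00
((P ∨ Q) ⊕ P) ∨ P = max(1.00, 0.87) = 1.00
So the right-hand bound is ((P ∨ Q) ⊕ P) ∨ P = 1.00.
The residuum of the Łukasiewicz t-norm gives the supremum: min(1, 1 − 0.87 + 1.00).
1 − 0.87 + 1.00 = 1.13, so t = min(1, 1.13) = 1.00.
Check: 0.87 ⊗ 1.00 = max(0, 0.87) = 0.87 ≤ 1.00.

1.00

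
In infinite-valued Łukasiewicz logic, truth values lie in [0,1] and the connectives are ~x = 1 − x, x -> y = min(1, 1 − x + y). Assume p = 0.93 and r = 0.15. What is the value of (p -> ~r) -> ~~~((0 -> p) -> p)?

0.15

~r = 1 − 0.15 = 0.85
p -> ~r = min(1, 1 − 0.93 + 0.85) = min(1, 0.92) = 0.92
0 -> p = min(1, 1 − 0.00 + 0.93) = min(1, 1.93) = 1.00
(0 -> p) -> p = min(1, 1 − 1.00 + 0.93) = min(1, 0.93) = 0.93
~((0 -> p) -> p) = 1 − 0.93 = 0.07
~~((0 -> p) -> p) = 1 − 0.07 = 0.93
~~~((0 -> p) -> p) = 1 − 0.93 = 0.07
(p -> ~r) -> ~~~((0 -> p) -> p) = min(1, 1 − 0.92 + 0.07) = min(1, 0.15) = 0.15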